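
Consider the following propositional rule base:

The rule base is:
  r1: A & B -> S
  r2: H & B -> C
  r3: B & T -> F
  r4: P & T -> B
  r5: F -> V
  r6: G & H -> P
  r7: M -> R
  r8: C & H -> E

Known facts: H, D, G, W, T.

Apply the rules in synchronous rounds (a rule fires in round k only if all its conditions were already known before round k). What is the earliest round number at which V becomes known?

Round 1: r6 [G & H -> P]. New: P.
Round 2: r4 [P & T -> B]. New: B.
Round 3: r2 [H & B -> C]; r3 [B & T -> F]. New: C, F.
Round 4: r5 [F -> V]; r8 [C & H -> E]. New: V, E.
V first appears in round 4.

4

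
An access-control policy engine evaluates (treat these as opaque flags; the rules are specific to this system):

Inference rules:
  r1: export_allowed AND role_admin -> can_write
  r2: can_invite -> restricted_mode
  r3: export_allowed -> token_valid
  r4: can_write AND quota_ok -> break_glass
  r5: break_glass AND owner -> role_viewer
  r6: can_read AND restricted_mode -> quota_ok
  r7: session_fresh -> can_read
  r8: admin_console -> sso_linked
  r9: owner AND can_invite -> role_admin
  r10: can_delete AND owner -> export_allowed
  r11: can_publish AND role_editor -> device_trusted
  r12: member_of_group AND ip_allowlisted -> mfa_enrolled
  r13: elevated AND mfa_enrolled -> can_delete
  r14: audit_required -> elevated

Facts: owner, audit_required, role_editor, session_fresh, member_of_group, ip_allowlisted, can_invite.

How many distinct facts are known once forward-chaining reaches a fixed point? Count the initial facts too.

19

Round 1: r2 [can_invite -> restricted_mode]; r7 [session_fresh -> can_read]; r9 [owner AND can_invite -> role_admin]; r12 [member_of_group AND ip_allowlisted -> mfa_enrolled]; r14 [audit_required -> elevated]. New: restricted_mode, can_read, role_admin, mfa_enrolled, elevated.
Round 2: r6 [can_read AND restricted_mode -> quota_ok]; r13 [elevated AND mfa_enrolled -> can_delete]. New: quota_ok, can_delete.
Round 3: r10 [can_delete AND owner -> export_allowed]. New: export_allowed.
Round 4: r1 [export_allowed AND role_admin -> can_write]; r3 [export_allowed -> token_valid]. New: can_write, token_valid.
Round 5: r4 [can_write AND quota_ok -> break_glass]. New: break_glass.
Round 6: r5 [break_glass AND owner -> role_viewer]. New: role_viewer.
Closure: {audit_required, break_glass, can_delete, can_invite, can_read, can_write, elevated, export_allowed, ip_allowlisted, member_of_group, mfa_enrolled, owner, quota_ok, restricted_mode, role_admin, role_editor, role_viewer, session_fresh, token_valid} — 19 facts.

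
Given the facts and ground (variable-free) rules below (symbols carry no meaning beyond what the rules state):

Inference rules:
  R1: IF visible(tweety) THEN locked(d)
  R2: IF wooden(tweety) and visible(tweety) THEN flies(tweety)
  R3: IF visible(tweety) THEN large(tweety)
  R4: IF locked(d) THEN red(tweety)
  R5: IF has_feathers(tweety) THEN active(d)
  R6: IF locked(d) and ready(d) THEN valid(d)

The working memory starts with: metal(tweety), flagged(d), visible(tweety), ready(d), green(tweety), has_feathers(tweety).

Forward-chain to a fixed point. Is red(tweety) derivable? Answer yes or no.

yes

Round 1: R1 [IF visible(tweety) THEN locked(d)]; R3 [IF visible(tweety) THEN large(tweety)]; R5 [IF has_feathers(tweety) THEN active(d)]. New: locked(d), large(tweety), active(d).
Round 2: R4 [IF locked(d) THEN red(tweety)]; R6 [IF locked(d) and ready(d) THEN valid(d)]. New: red(tweety), valid(d).
red(tweety) appears in round 2, so it is derivable.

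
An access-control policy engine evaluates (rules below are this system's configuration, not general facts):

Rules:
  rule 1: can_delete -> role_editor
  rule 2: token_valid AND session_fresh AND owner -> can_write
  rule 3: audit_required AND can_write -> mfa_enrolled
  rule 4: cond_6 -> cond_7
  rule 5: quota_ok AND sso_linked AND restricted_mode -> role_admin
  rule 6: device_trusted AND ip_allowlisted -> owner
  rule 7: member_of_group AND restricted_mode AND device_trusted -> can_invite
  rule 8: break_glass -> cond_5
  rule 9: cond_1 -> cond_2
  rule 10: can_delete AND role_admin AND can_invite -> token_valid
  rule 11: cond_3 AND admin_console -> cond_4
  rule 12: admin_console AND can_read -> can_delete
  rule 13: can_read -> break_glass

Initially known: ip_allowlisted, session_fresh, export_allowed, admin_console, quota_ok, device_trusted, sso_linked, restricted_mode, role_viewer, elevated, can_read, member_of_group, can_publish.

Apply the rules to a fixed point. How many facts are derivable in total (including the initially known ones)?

22

[1] rule 5 [quota_ok AND sso_linked AND restricted_mode -> role_admin]; rule 6 [device_trusted AND ip_allowlisted -> owner]; rule 7 [member_of_group AND restricted_mode AND device_trusted -> can_invite]; rule 12 [admin_console AND can_read -> can_delete]; rule 13 [can_read -> break_glass]. ⇒ new: role_admin, owner, can_invite, can_delete, break_glass.
[2] rule 1 [can_delete -> role_editor]; rule 8 [break_glass -> cond_5]; rule 10 [can_delete AND role_admin AND can_invite -> token_valid]. ⇒ new: role_editor, cond_5, token_valid.
[3] rule 2 [token_valid AND session_fresh AND owner -> can_write]. ⇒ new: can_write.
Closure: {admin_console, break_glass, can_delete, can_invite, can_publish, can_read, can_write, cond_5, device_trusted, elevated, export_allowed, ip_allowlisted, member_of_group, owner, quota_ok, restricted_mode, role_admin, role_editor, role_viewer, session_fresh, sso_linked, token_valid} — 22 facts.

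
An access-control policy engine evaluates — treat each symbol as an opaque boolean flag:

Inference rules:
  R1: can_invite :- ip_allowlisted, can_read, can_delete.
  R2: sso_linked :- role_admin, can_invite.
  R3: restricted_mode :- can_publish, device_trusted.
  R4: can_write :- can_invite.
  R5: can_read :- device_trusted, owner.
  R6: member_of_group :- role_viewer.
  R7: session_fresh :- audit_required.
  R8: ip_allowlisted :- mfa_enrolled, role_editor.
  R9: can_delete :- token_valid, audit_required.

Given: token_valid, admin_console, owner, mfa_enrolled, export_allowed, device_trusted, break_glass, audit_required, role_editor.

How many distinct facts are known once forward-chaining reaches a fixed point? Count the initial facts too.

15

Round 1 fires R5, R7, R8, R9, giving can_read, session_fresh, ip_allowlisted, can_delete.
Round 2 fires R1, giving can_invite.
Round 3 fires R4, giving can_write.
Closure: {admin_console, audit_required, break_glass, can_delete, can_invite, can_read, can_write, device_trusted, export_allowed, ip_allowlisted, mfa_enrolled, owner, role_editor, session_fresh, token_valid} — 15 facts.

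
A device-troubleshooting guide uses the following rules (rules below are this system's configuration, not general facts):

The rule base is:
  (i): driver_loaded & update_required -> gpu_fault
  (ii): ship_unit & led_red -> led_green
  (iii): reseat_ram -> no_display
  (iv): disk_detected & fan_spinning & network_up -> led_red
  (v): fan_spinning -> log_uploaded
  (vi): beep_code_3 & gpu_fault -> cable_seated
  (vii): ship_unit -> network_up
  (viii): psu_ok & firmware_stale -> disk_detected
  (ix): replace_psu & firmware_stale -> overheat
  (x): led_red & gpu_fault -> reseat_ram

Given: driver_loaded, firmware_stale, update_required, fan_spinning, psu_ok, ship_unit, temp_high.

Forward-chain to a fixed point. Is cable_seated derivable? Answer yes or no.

no

Round 1 fires (i), (v), (vii), (viii), giving gpu_fault, log_uploaded, network_up, disk_detected.
Round 2 fires (iv), giving led_red.
Round 3 fires (ii), (x), giving led_green, reseat_ram.
Round 4 fires (iii), giving no_display.
Fixed point reached. cable_seated is concluded only by (vi); (vi) needs beep_code_3 (never derived).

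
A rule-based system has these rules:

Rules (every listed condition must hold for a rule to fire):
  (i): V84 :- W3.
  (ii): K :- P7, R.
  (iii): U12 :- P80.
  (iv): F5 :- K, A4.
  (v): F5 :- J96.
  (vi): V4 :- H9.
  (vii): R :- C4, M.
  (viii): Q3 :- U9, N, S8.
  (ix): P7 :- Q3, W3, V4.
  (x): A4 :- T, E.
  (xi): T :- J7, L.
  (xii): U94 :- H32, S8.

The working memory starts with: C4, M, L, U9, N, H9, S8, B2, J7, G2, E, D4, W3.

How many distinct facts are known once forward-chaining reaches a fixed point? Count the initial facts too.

22

Round 1: (i) [V84 :- W3.]; (vi) [V4 :- H9.]; (vii) [R :- C4, M.]; (viii) [Q3 :- U9, N, S8.]; (xi) [T :- J7, L.]. New: V84, V4, R, Q3, T.
Round 2: (ix) [P7 :- Q3, W3, V4.]; (x) [A4 :- T, E.]. New: P7, A4.
Round 3: (ii) [K :- P7, R.]. New: K.
Round 4: (iv) [F5 :- K, A4.]. New: F5.
Closure: {A4, B2, C4, D4, E, F5, G2, H9, J7, K, L, M, N, P7, Q3, R, S8, T, U9, V4, V84, W3} — 22 facts.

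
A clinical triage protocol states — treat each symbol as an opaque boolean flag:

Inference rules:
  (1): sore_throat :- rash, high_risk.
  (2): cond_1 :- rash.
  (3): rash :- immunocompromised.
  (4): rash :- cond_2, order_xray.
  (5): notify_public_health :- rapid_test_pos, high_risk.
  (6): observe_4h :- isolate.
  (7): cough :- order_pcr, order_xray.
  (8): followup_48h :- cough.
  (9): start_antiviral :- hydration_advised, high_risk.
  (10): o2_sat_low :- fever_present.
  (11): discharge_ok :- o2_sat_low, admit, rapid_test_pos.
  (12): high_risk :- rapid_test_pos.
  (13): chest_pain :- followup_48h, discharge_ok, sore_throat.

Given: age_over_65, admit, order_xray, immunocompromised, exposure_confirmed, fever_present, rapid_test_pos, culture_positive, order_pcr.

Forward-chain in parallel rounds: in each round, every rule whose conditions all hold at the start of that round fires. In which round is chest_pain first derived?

Round 1: (3) [rash :- immunocompromised.]; (7) [cough :- order_pcr, order_xray.]; (10) [o2_sat_low :- fever_present.]; (12) [high_risk :- rapid_test_pos.]. Adds rash, cough, o2_sat_low, high_risk.
Round 2: (1) [sore_throat :- rash, high_risk.]; (2) [cond_1 :- rash.]; (5) [notify_public_health :- rapid_test_pos, high_risk.]; (8) [followup_48h :- cough.]; (11) [discharge_ok :- o2_sat_low, admit, rapid_test_pos.]. Adds sore_throat, cond_1, notify_public_health, followup_48h, discharge_ok.
Round 3: (13) [chest_pain :- followup_48h, discharge_ok, sore_throat.]. Adds chest_pain.
chest_pain first appears in round 3.

3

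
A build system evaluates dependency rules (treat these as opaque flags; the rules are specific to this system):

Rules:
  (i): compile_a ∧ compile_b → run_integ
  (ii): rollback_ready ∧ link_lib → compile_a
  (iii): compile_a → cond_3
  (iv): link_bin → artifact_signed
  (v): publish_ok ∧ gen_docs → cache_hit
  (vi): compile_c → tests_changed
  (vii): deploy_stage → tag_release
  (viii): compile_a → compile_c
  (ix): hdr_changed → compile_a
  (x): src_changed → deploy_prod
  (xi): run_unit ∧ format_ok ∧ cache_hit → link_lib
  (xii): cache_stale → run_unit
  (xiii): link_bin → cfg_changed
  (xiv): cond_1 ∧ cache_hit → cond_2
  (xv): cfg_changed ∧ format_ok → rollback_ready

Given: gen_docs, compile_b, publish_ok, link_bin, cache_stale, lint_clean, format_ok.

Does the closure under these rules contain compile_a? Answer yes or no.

Round 1: (iv) [link_bin → artifact_signed]; (v) [publish_ok ∧ gen_docs → cache_hit]; (xii) [cache_stale → run_unit]; (xiii) [link_bin → cfg_changed]. Adds artifact_signed, cache_hit, run_unit, cfg_changed.
Round 2: (xi) [run_unit ∧ format_ok ∧ cache_hit → link_lib]; (xv) [cfg_changed ∧ format_ok → rollback_ready]. Adds link_lib, rollback_ready.
Round 3: (ii) [rollback_ready ∧ link_lib → compile_a]. Adds compile_a.
Round 4: (i) [compile_a ∧ compile_b → run_integ]; (iii) [compile_a → cond_3]; (viii) [compile_a → compile_c]. Adds run_integ, cond_3, compile_c.
Round 5: (vi) [compile_c → tests_changed]. Adds tests_changed.
compile_a appears in round 3, so it is derivable.

yes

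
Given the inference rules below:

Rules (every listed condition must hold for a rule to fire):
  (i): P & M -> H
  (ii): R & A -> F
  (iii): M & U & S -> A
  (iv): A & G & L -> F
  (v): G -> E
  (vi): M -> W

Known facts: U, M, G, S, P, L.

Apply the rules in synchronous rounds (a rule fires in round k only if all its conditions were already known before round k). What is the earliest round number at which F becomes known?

Round 1 — (i), (iii), (v), (vi), derive H, A, E, W.
Round 2 — (iv), derive F.
F first appears in round 2.

2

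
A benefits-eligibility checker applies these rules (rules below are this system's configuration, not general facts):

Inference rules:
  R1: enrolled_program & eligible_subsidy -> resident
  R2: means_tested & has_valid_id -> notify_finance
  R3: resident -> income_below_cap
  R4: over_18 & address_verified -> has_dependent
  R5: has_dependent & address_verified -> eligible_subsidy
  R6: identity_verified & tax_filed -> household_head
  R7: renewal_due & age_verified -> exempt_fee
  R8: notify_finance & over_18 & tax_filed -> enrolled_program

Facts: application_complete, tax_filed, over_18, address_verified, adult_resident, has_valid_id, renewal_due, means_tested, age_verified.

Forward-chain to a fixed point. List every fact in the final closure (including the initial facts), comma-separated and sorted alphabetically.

address_verified, adult_resident, age_verified, application_complete, eligible_subsidy, enrolled_program, exempt_fee, has_dependent, has_valid_id, income_below_cap, means_tested, notify_finance, over_18, renewal_due, resident, tax_filed

Round 1: R2 [means_tested & has_valid_id -> notify_finance]; R4 [over_18 & address_verified -> has_dependent]; R7 [renewal_due & age_verified -> exempt_fee]. New: notify_finance, has_dependent, exempt_fee.
Round 2: R5 [has_dependent & address_verified -> eligible_subsidy]; R8 [notify_finance & over_18 & tax_filed -> enrolled_program]. New: eligible_subsidy, enrolled_program.
Round 3: R1 [enrolled_program & eligible_subsidy -> resident]. New: resident.
Round 4: R3 [resident -> income_below_cap]. New: income_below_cap.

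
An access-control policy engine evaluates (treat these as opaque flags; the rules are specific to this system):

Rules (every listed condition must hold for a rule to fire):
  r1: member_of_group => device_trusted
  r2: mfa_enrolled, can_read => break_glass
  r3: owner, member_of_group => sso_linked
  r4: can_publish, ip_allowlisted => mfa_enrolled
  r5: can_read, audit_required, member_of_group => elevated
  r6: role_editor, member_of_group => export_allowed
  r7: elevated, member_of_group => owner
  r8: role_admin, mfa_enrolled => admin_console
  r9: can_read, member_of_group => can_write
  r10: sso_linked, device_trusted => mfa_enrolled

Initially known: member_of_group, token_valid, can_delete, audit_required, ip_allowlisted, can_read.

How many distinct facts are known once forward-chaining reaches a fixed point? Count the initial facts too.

13

[1] r1 [member_of_group => device_trusted]; r5 [can_read, audit_required, member_of_group => elevated]; r9 [can_read, member_of_group => can_write]. ⇒ new: device_trusted, elevated, can_write.
[2] r7 [elevated, member_of_group => owner]. ⇒ new: owner.
[3] r3 [owner, member_of_group => sso_linked]. ⇒ new: sso_linked.
[4] r10 [sso_linked, device_trusted => mfa_enrolled]. ⇒ new: mfa_enrolled.
[5] r2 [mfa_enrolled, can_read => break_glass]. ⇒ new: break_glass.
Closure: {audit_required, break_glass, can_delete, can_read, can_write, device_trusted, elevated, ip_allowlisted, member_of_group, mfa_enrolled, owner, sso_linked, token_valid} — 13 facts.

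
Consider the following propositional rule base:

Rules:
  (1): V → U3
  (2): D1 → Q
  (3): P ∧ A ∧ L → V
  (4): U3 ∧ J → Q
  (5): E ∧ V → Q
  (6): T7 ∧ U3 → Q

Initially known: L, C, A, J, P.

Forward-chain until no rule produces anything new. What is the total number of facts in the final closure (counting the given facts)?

8

Round 1 — (3), derive V.
Round 2 — (1), derive U3.
Round 3 — (4), derive Q.
Closure: {A, C, J, L, P, Q, U3, V} — 8 facts.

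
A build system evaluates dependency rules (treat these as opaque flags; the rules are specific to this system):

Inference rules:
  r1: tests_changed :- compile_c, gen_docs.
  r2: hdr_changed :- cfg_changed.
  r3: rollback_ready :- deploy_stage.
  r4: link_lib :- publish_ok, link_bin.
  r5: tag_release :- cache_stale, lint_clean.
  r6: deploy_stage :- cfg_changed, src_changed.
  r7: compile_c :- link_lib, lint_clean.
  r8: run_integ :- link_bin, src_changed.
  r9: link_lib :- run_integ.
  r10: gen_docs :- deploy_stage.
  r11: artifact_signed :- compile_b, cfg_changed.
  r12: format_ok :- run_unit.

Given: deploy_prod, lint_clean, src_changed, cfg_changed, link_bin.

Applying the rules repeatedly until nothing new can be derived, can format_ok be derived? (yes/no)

no

Round 1: r2 [hdr_changed :- cfg_changed.]; r6 [deploy_stage :- cfg_changed, src_changed.]; r8 [run_integ :- link_bin, src_changed.]. Adds hdr_changed, deploy_stage, run_integ.
Round 2: r3 [rollback_ready :- deploy_stage.]; r9 [link_lib :- run_integ.]; r10 [gen_docs :- deploy_stage.]. Adds rollback_ready, link_lib, gen_docs.
Round 3: r7 [compile_c :- link_lib, lint_clean.]. Adds compile_c.
Round 4: r1 [tests_changed :- compile_c, gen_docs.]. Adds tests_changed.
Fixed point reached. format_ok is concluded only by r12; r12 needs run_unit (never derived).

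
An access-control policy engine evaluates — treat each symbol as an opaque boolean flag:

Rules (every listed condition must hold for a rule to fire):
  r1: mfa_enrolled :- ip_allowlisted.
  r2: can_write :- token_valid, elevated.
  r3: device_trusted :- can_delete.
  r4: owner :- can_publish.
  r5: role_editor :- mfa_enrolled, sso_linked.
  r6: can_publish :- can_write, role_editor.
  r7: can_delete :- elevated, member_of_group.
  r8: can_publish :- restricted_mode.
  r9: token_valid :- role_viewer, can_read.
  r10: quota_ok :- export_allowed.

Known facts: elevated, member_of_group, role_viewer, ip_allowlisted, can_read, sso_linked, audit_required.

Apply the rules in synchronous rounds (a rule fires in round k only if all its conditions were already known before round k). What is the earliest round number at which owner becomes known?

[1] r1 [mfa_enrolled :- ip_allowlisted.]; r7 [can_delete :- elevated, member_of_group.]; r9 [token_valid :- role_viewer, can_read.]. ⇒ new: mfa_enrolled, can_delete, token_valid.
[2] r2 [can_write :- token_valid, elevated.]; r3 [device_trusted :- can_delete.]; r5 [role_editor :- mfa_enrolled, sso_linked.]. ⇒ new: can_write, device_trusted, role_editor.
[3] r6 [can_publish :- can_write, role_editor.]. ⇒ new: can_publish.
[4] r4 [owner :- can_publish.]. ⇒ new: owner.
owner first appears in round 4.

4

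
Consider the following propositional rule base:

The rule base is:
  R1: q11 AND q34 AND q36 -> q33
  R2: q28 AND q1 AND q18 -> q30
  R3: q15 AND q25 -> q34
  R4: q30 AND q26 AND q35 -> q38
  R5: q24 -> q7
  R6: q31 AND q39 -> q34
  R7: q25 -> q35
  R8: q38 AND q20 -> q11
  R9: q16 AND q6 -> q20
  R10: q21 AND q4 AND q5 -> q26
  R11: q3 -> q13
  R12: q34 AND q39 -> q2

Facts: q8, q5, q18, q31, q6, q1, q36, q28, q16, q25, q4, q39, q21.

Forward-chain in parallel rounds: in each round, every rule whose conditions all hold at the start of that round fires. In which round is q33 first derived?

[1] R2 [q28 AND q1 AND q18 -> q30]; R6 [q31 AND q39 -> q34]; R7 [q25 -> q35]; R9 [q16 AND q6 -> q20]; R10 [q21 AND q4 AND q5 -> q26]. ⇒ new: q30, q34, q35, q20, q26.
[2] R4 [q30 AND q26 AND q35 -> q38]; R12 [q34 AND q39 -> q2]. ⇒ new: q38, q2.
[3] R8 [q38 AND q20 -> q11]. ⇒ new: q11.
[4] R1 [q11 AND q34 AND q36 -> q33]. ⇒ new: q33.
q33 first appears in round 4.

4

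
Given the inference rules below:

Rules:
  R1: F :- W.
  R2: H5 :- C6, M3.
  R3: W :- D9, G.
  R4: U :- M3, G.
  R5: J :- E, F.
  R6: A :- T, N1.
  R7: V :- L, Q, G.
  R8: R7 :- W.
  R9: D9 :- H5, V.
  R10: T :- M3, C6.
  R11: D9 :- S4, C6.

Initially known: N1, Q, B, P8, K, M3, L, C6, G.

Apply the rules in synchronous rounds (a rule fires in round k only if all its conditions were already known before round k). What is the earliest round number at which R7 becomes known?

4

Round 1 — R2, R4, R7, R10, derive H5, U, V, T.
Round 2 — R6, R9, derive A, D9.
Round 3 — R3, derive W.
Round 4 — R1, R8, derive F, R7.
R7 first appears in round 4.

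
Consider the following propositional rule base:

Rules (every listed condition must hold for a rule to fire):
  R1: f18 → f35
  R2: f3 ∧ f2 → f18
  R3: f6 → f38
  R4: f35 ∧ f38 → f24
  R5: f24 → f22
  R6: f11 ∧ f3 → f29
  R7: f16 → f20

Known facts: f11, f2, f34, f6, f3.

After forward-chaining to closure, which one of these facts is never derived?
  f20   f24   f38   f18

Round 1: R2 [f3 ∧ f2 → f18]; R3 [f6 → f38]; R6 [f11 ∧ f3 → f29]. Adds f18, f38, f29.
Round 2: R1 [f18 → f35]. Adds f35.
Round 3: R4 [f35 ∧ f38 → f24]. Adds f24.
Round 4: R5 [f24 → f22]. Adds f22.
Derived: f18 (round 1), f38 (round 1), f24 (round 3). f20 never appears in any round.

f20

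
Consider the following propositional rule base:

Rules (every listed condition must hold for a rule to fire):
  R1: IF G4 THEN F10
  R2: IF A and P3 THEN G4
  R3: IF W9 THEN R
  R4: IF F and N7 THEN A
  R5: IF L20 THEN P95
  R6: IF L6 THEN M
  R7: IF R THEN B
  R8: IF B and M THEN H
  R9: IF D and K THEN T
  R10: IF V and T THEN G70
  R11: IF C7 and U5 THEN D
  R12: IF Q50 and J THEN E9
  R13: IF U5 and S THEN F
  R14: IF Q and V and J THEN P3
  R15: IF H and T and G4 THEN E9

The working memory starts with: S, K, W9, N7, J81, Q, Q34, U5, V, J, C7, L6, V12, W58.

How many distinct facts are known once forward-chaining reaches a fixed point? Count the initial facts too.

27

Round 1 fires R3, R6, R11, R13, R14, giving R, M, D, F, P3.
Round 2 fires R4, R7, R9, giving A, B, T.
Round 3 fires R2, R8, R10, giving G4, H, G70.
Round 4 fires R1, R15, giving F10, E9.
Closure: {A, B, C7, D, E9, F, F10, G4, G70, H, J, J81, K, L6, M, N7, P3, Q, Q34, R, S, T, U5, V, V12, W58, W9} — 27 facts.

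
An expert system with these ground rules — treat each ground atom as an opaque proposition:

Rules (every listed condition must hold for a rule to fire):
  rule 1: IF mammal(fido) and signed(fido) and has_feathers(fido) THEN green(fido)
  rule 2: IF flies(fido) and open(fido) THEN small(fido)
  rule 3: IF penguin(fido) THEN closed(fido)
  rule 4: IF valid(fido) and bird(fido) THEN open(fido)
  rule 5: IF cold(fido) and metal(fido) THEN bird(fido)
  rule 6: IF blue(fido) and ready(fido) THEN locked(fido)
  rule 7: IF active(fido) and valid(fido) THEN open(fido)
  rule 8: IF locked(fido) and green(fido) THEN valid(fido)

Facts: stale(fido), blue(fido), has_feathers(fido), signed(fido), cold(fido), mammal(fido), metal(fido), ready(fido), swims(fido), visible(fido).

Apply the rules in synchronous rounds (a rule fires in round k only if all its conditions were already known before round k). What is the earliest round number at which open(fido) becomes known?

Round 1: rule 1 [IF mammal(fido) and signed(fido) and has_feathers(fido) THEN green(fido)]; rule 5 [IF cold(fido) and metal(fido) THEN bird(fido)]; rule 6 [IF blue(fido) and ready(fido) THEN locked(fido)]. Adds green(fido), bird(fido), locked(fido).
Round 2: rule 8 [IF locked(fido) and green(fido) THEN valid(fido)]. Adds valid(fido).
Round 3: rule 4 [IF valid(fido) and bird(fido) THEN open(fido)]. Adds open(fido).
open(fido) first appears in round 3.

3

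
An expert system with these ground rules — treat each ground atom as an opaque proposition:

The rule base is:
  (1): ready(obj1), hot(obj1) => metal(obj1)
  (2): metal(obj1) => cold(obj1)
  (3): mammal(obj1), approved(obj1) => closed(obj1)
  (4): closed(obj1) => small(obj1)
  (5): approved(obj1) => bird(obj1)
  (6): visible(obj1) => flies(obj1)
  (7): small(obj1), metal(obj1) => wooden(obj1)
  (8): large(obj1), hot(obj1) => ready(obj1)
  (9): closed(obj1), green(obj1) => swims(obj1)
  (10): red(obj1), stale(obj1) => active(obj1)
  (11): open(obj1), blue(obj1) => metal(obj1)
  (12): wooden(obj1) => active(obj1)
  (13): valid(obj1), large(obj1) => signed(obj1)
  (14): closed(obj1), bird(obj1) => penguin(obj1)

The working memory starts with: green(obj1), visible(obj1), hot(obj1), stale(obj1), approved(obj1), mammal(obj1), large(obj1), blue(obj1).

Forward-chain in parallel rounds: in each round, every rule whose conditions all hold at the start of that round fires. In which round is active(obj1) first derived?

4

Round 1 fires (3), (5), (6), (8), giving closed(obj1), bird(obj1), flies(obj1), ready(obj1).
Round 2 fires (1), (4), (9), (14), giving metal(obj1), small(obj1), swims(obj1), penguin(obj1).
Round 3 fires (2), (7), giving cold(obj1), wooden(obj1).
Round 4 fires (12), giving active(obj1).
active(obj1) first appears in round 4.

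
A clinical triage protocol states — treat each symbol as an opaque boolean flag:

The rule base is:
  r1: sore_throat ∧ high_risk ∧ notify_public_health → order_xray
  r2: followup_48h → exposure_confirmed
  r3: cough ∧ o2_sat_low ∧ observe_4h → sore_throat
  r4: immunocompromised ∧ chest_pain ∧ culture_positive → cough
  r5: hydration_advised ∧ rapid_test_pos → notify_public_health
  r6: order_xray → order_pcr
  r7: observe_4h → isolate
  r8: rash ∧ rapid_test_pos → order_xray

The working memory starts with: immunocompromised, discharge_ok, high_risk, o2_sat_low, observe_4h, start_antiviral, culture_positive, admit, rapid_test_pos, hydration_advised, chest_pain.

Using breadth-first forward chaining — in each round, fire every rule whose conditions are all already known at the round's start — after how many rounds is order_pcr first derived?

4

Round 1 — r4, r5, r7, derive cough, notify_public_health, isolate.
Round 2 — r3, derive sore_throat.
Round 3 — r1, derive order_xray.
Round 4 — r6, derive order_pcr.
order_pcr first appears in round 4.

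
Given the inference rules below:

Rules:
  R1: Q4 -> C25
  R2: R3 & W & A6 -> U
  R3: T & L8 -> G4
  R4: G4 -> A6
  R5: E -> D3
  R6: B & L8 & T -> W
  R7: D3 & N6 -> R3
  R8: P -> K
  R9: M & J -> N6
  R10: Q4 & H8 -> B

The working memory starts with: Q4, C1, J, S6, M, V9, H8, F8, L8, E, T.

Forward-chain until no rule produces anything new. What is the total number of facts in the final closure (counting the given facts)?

[1] R1 [Q4 -> C25]; R3 [T & L8 -> G4]; R5 [E -> D3]; R9 [M & J -> N6]; R10 [Q4 & H8 -> B]. ⇒ new: C25, G4, D3, N6, B.
[2] R4 [G4 -> A6]; R6 [B & L8 & T -> W]; R7 [D3 & N6 -> R3]. ⇒ new: A6, W, R3.
[3] R2 [R3 & W & A6 -> U]. ⇒ new: U.
Closure: {A6, B, C1, C25, D3, E, F8, G4, H8, J, L8, M, N6, Q4, R3, S6, T, U, V9, W} — 20 facts.

20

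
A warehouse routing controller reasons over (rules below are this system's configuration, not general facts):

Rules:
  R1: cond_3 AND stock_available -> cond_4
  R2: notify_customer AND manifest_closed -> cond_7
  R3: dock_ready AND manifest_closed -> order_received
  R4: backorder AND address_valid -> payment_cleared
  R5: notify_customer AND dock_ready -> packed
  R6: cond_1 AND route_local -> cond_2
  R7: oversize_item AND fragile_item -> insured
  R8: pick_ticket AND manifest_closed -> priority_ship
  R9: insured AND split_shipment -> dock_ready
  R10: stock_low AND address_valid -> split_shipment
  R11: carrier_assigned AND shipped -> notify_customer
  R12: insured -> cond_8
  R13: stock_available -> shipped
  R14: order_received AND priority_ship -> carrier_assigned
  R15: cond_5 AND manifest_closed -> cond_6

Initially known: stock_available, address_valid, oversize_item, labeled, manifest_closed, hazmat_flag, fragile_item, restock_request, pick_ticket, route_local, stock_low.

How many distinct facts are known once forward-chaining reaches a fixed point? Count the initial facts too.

22

Round 1 — R7, R8, R10, R13, derive insured, priority_ship, split_shipment, shipped.
Round 2 — R9, R12, derive dock_ready, cond_8.
Round 3 — R3, derive order_received.
Round 4 — R14, derive carrier_assigned.
Round 5 — R11, derive notify_customer.
Round 6 — R2, R5, derive cond_7, packed.
Closure: {address_valid, carrier_assigned, cond_7, cond_8, dock_ready, fragile_item, hazmat_flag, insured, labeled, manifest_closed, notify_customer, order_received, oversize_item, packed, pick_ticket, priority_ship, restock_request, route_local, shipped, split_shipment, stock_available, stock_low} — 22 facts.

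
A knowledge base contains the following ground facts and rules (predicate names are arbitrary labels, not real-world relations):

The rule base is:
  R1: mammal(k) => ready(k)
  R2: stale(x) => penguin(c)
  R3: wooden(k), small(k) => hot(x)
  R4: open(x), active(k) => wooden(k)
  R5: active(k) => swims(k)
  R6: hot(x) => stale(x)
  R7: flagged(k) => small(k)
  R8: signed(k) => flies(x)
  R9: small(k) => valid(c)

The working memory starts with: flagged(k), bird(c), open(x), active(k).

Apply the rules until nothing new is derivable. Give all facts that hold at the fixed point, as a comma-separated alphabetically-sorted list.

Round 1: R4 [open(x), active(k) => wooden(k)]; R5 [active(k) => swims(k)]; R7 [flagged(k) => small(k)]. New: wooden(k), swims(k), small(k).
Round 2: R3 [wooden(k), small(k) => hot(x)]; R9 [small(k) => valid(c)]. New: hot(x), valid(c).
Round 3: R6 [hot(x) => stale(x)]. New: stale(x).
Round 4: R2 [stale(x) => penguin(c)]. New: penguin(c).

active(k), bird(c), flagged(k), hot(x), open(x), penguin(c), small(k), stale(x), swims(k), valid(c), wooden(k)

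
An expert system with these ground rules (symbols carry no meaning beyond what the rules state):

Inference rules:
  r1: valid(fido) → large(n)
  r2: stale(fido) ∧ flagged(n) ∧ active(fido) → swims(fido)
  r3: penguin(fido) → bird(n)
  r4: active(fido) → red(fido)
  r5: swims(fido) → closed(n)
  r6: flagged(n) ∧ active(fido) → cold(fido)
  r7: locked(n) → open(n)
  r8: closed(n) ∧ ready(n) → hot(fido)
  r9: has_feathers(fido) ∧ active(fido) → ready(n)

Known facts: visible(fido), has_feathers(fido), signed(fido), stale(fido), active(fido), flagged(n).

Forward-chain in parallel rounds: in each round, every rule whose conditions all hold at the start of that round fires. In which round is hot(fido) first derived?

3

[1] r2 [stale(fido) ∧ flagged(n) ∧ active(fido) → swims(fido)]; r4 [active(fido) → red(fido)]; r6 [flagged(n) ∧ active(fido) → cold(fido)]; r9 [has_feathers(fido) ∧ active(fido) → ready(n)]. ⇒ new: swims(fido), red(fido), cold(fido), ready(n).
[2] r5 [swims(fido) → closed(n)]. ⇒ new: closed(n).
[3] r8 [closed(n) ∧ ready(n) → hot(fido)]. ⇒ new: hot(fido).
hot(fido) first appears in round 3.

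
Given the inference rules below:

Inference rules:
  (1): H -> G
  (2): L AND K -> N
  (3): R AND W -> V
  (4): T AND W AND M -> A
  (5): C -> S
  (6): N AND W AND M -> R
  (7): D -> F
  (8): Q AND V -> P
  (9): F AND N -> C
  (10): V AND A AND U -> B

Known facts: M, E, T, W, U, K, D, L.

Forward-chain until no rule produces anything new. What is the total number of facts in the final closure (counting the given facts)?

16

Round 1: (2) [L AND K -> N]; (4) [T AND W AND M -> A]; (7) [D -> F]. Adds N, A, F.
Round 2: (6) [N AND W AND M -> R]; (9) [F AND N -> C]. Adds R, C.
Round 3: (3) [R AND W -> V]; (5) [C -> S]. Adds V, S.
Round 4: (10) [V AND A AND U -> B]. Adds B.
Closure: {A, B, C, D, E, F, K, L, M, N, R, S, T, U, V, W} — 16 facts.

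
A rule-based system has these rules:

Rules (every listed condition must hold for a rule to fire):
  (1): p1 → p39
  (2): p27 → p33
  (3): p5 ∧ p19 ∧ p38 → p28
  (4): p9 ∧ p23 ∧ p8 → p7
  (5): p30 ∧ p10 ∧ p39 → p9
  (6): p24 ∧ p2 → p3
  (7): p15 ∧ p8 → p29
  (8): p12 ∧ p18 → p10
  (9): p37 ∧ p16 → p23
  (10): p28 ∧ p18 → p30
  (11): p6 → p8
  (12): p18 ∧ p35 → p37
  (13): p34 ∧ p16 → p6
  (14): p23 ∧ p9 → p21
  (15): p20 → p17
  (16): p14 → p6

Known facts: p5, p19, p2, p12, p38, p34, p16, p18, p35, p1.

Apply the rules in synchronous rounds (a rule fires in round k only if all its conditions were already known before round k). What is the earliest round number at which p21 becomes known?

[1] (1) [p1 → p39]; (3) [p5 ∧ p19 ∧ p38 → p28]; (8) [p12 ∧ p18 → p10]; (12) [p18 ∧ p35 → p37]; (13) [p34 ∧ p16 → p6]. ⇒ new: p39, p28, p10, p37, p6.
[2] (9) [p37 ∧ p16 → p23]; (10) [p28 ∧ p18 → p30]; (11) [p6 → p8]. ⇒ new: p23, p30, p8.
[3] (5) [p30 ∧ p10 ∧ p39 → p9]. ⇒ new: p9.
[4] (4) [p9 ∧ p23 ∧ p8 → p7]; (14) [p23 ∧ p9 → p21]. ⇒ new: p7, p21.
p21 first appears in round 4.

4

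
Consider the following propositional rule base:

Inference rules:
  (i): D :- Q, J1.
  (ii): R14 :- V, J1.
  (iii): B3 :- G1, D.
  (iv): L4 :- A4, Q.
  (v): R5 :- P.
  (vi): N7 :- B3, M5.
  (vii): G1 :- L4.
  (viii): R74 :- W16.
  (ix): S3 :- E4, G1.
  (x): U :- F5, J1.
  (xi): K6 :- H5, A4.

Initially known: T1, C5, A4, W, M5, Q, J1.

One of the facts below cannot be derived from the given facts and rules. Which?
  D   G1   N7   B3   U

U

Round 1: (i) [D :- Q, J1.]; (iv) [L4 :- A4, Q.]. New: D, L4.
Round 2: (vii) [G1 :- L4.]. New: G1.
Round 3: (iii) [B3 :- G1, D.]. New: B3.
Round 4: (vi) [N7 :- B3, M5.]. New: N7.
Derived: B3 (round 3), G1 (round 2), N7 (round 4), D (round 1). U never appears in any round.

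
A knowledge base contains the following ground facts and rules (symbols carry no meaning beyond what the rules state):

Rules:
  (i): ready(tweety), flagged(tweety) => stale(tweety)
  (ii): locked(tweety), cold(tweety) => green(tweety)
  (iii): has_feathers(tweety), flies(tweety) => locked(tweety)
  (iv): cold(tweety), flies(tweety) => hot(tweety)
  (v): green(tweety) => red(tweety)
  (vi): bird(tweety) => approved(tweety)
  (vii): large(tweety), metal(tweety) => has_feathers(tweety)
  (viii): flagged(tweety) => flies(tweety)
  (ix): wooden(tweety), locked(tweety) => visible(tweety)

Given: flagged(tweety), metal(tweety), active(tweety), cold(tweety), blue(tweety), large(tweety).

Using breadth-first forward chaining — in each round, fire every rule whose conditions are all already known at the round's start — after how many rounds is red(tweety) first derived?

4

Round 1: (vii) [large(tweety), metal(tweety) => has_feathers(tweety)]; (viii) [flagged(tweety) => flies(tweety)]. New: has_feathers(tweety), flies(tweety).
Round 2: (iii) [has_feathers(tweety), flies(tweety) => locked(tweety)]; (iv) [cold(tweety), flies(tweety) => hot(tweety)]. New: locked(tweety), hot(tweety).
Round 3: (ii) [locked(tweety), cold(tweety) => green(tweety)]. New: green(tweety).
Round 4: (v) [green(tweety) => red(tweety)]. New: red(tweety).
red(tweety) first appears in round 4.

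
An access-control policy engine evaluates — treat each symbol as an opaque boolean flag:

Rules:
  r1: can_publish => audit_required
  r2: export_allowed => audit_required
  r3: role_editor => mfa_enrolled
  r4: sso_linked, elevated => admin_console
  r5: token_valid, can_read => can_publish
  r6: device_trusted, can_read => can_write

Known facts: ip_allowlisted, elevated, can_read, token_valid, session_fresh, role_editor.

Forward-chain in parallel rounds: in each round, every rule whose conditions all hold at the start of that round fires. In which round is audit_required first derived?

Round 1: r3 [role_editor => mfa_enrolled]; r5 [token_valid, can_read => can_publish]. Adds mfa_enrolled, can_publish.
Round 2: r1 [can_publish => audit_required]. Adds audit_required.
audit_required first appears in round 2.

2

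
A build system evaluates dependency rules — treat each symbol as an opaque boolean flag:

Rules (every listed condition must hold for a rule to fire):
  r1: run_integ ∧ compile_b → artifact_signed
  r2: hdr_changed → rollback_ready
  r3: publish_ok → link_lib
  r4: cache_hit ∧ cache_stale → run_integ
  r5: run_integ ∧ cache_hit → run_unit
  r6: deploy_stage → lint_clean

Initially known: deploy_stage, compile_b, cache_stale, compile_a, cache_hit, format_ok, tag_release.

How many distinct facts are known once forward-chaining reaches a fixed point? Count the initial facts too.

11

[1] r4 [cache_hit ∧ cache_stale → run_integ]; r6 [deploy_stage → lint_clean]. ⇒ new: run_integ, lint_clean.
[2] r1 [run_integ ∧ compile_b → artifact_signed]; r5 [run_integ ∧ cache_hit → run_unit]. ⇒ new: artifact_signed, run_unit.
Closure: {artifact_signed, cache_hit, cache_stale, compile_a, compile_b, deploy_stage, format_ok, lint_clean, run_integ, run_unit, tag_release} — 11 facts.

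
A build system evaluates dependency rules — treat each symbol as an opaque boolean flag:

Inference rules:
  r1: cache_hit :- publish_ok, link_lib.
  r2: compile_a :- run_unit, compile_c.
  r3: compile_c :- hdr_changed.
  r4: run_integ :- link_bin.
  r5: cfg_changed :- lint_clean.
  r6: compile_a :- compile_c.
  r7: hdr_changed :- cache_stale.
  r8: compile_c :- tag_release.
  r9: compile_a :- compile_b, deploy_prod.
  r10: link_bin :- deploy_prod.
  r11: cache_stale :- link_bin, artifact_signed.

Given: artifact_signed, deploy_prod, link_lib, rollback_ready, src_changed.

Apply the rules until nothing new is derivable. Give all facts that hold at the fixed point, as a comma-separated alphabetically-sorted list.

Round 1: r10 [link_bin :- deploy_prod.]. Adds link_bin.
Round 2: r4 [run_integ :- link_bin.]; r11 [cache_stale :- link_bin, artifact_signed.]. Adds run_integ, cache_stale.
Round 3: r7 [hdr_changed :- cache_stale.]. Adds hdr_changed.
Round 4: r3 [compile_c :- hdr_changed.]. Adds compile_c.
Round 5: r6 [compile_a :- compile_c.]. Adds compile_a.

artifact_signed, cache_stale, compile_a, compile_c, deploy_prod, hdr_changed, link_bin, link_lib, rollback_ready, run_integ, src_changed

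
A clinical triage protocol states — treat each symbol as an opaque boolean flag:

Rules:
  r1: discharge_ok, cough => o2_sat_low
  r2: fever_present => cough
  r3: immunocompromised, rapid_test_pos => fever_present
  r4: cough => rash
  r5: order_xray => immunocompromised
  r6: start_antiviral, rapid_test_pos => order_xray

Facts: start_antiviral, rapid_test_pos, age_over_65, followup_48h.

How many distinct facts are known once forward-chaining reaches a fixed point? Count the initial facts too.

9

Round 1: r6 [start_antiviral, rapid_test_pos => order_xray]. New: order_xray.
Round 2: r5 [order_xray => immunocompromised]. New: immunocompromised.
Round 3: r3 [immunocompromised, rapid_test_pos => fever_present]. New: fever_present.
Round 4: r2 [fever_present => cough]. New: cough.
Round 5: r4 [cough => rash]. New: rash.
Closure: {age_over_65, cough, fever_present, followup_48h, immunocompromised, order_xray, rapid_test_pos, rash, start_antiviral} — 9 facts.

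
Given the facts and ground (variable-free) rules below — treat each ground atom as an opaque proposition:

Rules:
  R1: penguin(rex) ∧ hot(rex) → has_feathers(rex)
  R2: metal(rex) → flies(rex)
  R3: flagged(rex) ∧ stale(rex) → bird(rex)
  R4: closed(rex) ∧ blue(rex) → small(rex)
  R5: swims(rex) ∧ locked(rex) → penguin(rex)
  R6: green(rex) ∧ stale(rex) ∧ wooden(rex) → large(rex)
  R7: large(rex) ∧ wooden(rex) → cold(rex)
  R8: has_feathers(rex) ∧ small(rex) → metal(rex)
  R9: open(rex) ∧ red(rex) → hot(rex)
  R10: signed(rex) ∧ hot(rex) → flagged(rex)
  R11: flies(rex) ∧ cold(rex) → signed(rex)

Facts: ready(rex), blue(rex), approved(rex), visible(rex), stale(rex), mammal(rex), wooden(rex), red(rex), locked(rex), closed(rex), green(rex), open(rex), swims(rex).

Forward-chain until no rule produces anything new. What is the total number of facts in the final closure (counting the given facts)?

[1] R4 [closed(rex) ∧ blue(rex) → small(rex)]; R5 [swims(rex) ∧ locked(rex) → penguin(rex)]; R6 [green(rex) ∧ stale(rex) ∧ wooden(rex) → large(rex)]; R9 [open(rex) ∧ red(rex) → hot(rex)]. ⇒ new: small(rex), penguin(rex), large(rex), hot(rex).
[2] R1 [penguin(rex) ∧ hot(rex) → has_feathers(rex)]; R7 [large(rex) ∧ wooden(rex) → cold(rex)]. ⇒ new: has_feathers(rex), cold(rex).
[3] R8 [has_feathers(rex) ∧ small(rex) → metal(rex)]. ⇒ new: metal(rex).
[4] R2 [metal(rex) → flies(rex)]. ⇒ new: flies(rex).
[5] R11 [flies(rex) ∧ cold(rex) → signed(rex)]. ⇒ new: signed(rex).
[6] R10 [signed(rex) ∧ hot(rex) → flagged(rex)]. ⇒ new: flagged(rex).
[7] R3 [flagged(rex) ∧ stale(rex) → bird(rex)]. ⇒ new: bird(rex).
Closure: {approved(rex), bird(rex), blue(rex), closed(rex), cold(rex), flagged(rex), flies(rex), green(rex), has_feathers(rex), hot(rex), large(rex), locked(rex), mammal(rex), metal(rex), open(rex), penguin(rex), ready(rex), red(rex), signed(rex), small(rex), stale(rex), swims(rex), visible(rex), wooden(rex)} — 24 facts.

24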